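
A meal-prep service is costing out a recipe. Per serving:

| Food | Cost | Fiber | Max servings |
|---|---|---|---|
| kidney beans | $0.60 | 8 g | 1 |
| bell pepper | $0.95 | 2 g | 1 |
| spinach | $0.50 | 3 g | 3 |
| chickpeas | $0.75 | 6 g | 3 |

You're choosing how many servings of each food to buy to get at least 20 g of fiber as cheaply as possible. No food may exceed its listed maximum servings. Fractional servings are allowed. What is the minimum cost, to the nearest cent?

Cost per g of fiber: kidney beans $0.0750, chickpeas $0.1250, spinach $0.1667, bell pepper $0.4750.
Take 1 serving of kidney beans: +8.0 g fiber for $0.60 (total $0.60, still need 12.0 g).
Take 2 servings of chickpeas: +12.0 g fiber for $1.50 (total $2.10, still need 0.0 g).
Filling from the cheapest source first is optimal under one linear minimum: $2.10.

$2.10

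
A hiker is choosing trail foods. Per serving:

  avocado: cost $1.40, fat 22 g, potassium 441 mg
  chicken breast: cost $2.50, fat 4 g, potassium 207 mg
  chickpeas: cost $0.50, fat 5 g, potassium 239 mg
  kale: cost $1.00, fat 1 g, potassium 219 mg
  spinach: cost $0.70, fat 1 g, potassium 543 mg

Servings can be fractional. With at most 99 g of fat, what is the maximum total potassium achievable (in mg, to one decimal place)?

53757.0 mg

Potassium per g fat: spinach 543, kale 219, chicken breast 51.75, chickpeas 47.8, avocado 20.05.
With no serving limits, spend the whole fat allowance on spinach: 99 g / 1 g × 543 mg = 53757.0 mg.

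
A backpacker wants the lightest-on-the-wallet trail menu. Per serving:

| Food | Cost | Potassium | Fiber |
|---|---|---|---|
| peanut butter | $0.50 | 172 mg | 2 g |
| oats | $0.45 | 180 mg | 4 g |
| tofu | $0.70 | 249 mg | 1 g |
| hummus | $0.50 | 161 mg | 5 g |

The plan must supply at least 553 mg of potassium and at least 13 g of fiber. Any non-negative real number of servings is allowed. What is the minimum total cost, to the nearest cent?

peanut butter only: max(553/172, 13/2) = 6.5 servings → $3.25.
oats only: max(553/180, 13/4) = 3.25 servings → $1.46.
tofu only: max(553/249, 13/1) = 13 servings → $9.10.
hummus only: max(553/161, 13/5) = 3.435 servings → $1.72.
peanut butter + oats: the both-tight solution has a negative serving — not a feasible corner.
peanut butter + tofu with both targets exact would need a negative amount; discard.
peanut butter + hummus with both tight: 1.249 servings and 2.1 servings → $1.67.
oats + tofu: intersection lies outside the first quadrant.
oats + hummus with both tight: 2.625 servings and 0.5 servings → $1.43.
tofu + hummus with both tight: 0.6199 servings and 2.476 servings → $1.67.
So the least-cost plan costs $1.43.

$1.43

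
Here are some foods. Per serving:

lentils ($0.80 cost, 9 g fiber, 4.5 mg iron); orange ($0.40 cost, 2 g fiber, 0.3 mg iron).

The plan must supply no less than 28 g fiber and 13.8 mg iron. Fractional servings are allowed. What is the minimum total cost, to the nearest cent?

Two binding constraints pin down two serving amounts, so the optimal mix uses at most two foods. The candidates are each food alone (scaled to the tighter of fiber/iron) and each pair with both constraints tight.
lentils only: max(28/9, 13.8/4.5) = 3.111 servings → $2.49.
orange only: max(28/2, 13.8/0.3) = 46 servings → $18.40.
lentils + orange with both tight: 3.048 servings and 0.2857 servings → $2.55.
The minimum over all feasible corners is $2.49.

$2.49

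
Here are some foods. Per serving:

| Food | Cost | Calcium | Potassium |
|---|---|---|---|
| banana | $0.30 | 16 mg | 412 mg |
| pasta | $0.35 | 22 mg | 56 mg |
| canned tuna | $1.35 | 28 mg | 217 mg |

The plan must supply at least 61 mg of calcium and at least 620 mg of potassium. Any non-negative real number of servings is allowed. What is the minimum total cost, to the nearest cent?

$1.03

banana only: max(61/16, 620/412) = 3.812 servings → $1.14.
pasta only: max(61/22, 620/56) = 11.07 servings → $3.88.
canned tuna only: max(61/28, 620/217) = 2.857 servings → $3.86.
banana + pasta with both tight: 1.252 servings and 1.862 servings → $1.03.
banana + canned tuna with both tight: 0.5113 servings and 1.886 servings → $2.70.
pasta + canned tuna: intersection lies outside the first quadrant.
So the least-cost plan costs $1.03.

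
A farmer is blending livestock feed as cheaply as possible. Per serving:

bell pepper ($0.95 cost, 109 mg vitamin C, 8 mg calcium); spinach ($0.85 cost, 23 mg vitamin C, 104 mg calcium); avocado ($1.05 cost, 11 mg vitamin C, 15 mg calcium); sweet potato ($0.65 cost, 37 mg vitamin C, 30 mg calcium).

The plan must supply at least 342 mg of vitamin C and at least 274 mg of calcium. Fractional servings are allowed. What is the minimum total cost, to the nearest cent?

This is a tiny linear program; its minimum lies at a vertex of the feasible set. List the vertices and price them.
bell pepper only: max(342/109, 274/8) = 34.25 servings → $32.54.
spinach only: max(342/23, 274/104) = 14.87 servings → $12.64.
avocado only: max(342/11, 274/15) = 31.09 servings → $32.65.
sweet potato only: max(342/37, 274/30) = 9.243 servings → $6.01.
bell pepper + spinach with both tight: 2.624 servings and 2.433 servings → $4.56.
bell pepper + avocado with both tight: 1.368 servings and 17.54 servings → $19.71.
bell pepper + sweet potato with both tight: 0.04102 servings and 9.122 servings → $5.97.
spinach + avocado: intersection lies outside the first quadrant.
spinach + sweet potato with both targets exact would need a negative amount; discard.
avocado + sweet potato: intersection lies outside the first quadrant.
The minimum over all feasible corners is $4.56.

$4.56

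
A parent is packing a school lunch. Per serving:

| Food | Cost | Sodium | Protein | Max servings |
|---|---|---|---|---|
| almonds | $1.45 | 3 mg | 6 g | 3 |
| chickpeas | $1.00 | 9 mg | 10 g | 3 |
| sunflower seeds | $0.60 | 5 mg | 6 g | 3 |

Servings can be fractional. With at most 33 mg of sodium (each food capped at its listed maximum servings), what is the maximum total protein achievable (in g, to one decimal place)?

46.0 g

Protein per mg sodium: almonds 2, sunflower seeds 1.2, chickpeas 1.111.
Take 3 servings of almonds: uses 9 mg sodium, +18.0 g protein (running total 18.0 g).
Take 3 servings of sunflower seeds: uses 15 mg sodium, +18.0 g protein (running total 36.0 g).
Take 1 serving of chickpeas: uses 9 mg sodium, +10.0 g protein (running total 46.0 g).
Greedy by best ratio exhausts the sodium allowance optimally: 46.0 g.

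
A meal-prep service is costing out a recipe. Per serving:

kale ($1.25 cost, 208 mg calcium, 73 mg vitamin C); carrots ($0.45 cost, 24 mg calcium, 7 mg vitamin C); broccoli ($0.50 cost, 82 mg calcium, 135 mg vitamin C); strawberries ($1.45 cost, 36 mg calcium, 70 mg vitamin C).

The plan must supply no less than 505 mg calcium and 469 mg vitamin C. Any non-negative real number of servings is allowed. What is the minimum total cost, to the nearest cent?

$3.05

An LP optimum is at a vertex; with two nutrient constraints at most two foods are used. Check each candidate.
kale only: max(505/208, 469/73) = 6.425 servings → $8.03.
carrots only: max(505/24, 469/7) = 67 servings → $30.15.
broccoli only: max(505/82, 469/135) = 6.159 servings → $3.08.
strawberries only: max(505/36, 469/70) = 14.03 servings → $20.34.
kale + carrots: the both-tight solution has a negative serving — not a feasible corner.
kale + broccoli with both tight: 1.345 servings and 2.747 servings → $3.05.
kale + strawberries with both tight: 1.548 servings and 5.086 servings → $9.31.
carrots + broccoli with both tight: 11.15 servings and 2.896 servings → $6.46.
carrots + strawberries with both tight: 12.93 servings and 5.407 servings → $13.66.
broccoli + strawberries with both targets exact would need a negative amount; discard.
The minimum over all feasible corners is $3.05.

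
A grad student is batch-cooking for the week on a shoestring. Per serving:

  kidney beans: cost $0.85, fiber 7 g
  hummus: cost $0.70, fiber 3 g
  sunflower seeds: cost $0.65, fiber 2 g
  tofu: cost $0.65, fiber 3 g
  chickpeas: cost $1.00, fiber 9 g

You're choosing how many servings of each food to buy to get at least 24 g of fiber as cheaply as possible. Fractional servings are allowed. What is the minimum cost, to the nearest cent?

Cost per g of fiber: chickpeas $0.1111, kidney beans $0.1214, tofu $0.2167, hummus $0.2333, sunflower seeds $0.3250.
With no serving limits, use only chickpeas: 24 g / 9 g = 2.667 servings × $1.00 = $2.67.

$2.67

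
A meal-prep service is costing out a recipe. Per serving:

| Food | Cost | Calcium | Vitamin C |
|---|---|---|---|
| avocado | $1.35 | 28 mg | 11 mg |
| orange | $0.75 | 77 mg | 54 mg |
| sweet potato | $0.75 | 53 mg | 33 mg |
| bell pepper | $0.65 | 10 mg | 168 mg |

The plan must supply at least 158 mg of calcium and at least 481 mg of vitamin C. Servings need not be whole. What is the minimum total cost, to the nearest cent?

With two linear requirements the optimum uses one or two foods; enumerate the corners.
avocado only: max(158/28, 481/11) = 43.73 servings → $59.03.
orange only: max(158/77, 481/54) = 8.907 servings → $6.68.
sweet potato only: max(158/53, 481/33) = 14.58 servings → $10.93.
bell pepper only: max(158/10, 481/168) = 15.8 servings → $10.27.
avocado + orange with both targets exact would need a negative amount; discard.
avocado + sweet potato with both targets exact would need a negative amount; discard.
avocado + bell pepper with both tight: 4.731 servings and 2.553 servings → $8.05.
orange + sweet potato: intersection lies outside the first quadrant.
orange + bell pepper with both tight: 1.753 servings and 2.3 servings → $2.81.
sweet potato + bell pepper with both tight: 2.535 servings and 2.365 servings → $3.44.
The minimum over all feasible corners is $2.81.

$2.81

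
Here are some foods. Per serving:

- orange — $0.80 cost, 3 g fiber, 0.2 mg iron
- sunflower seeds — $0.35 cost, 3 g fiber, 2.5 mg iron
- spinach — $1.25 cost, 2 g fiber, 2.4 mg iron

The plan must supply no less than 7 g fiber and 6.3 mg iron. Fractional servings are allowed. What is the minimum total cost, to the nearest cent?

The cheapest plan sits at a corner of the feasible region — with two constraints it uses at most two foods.
orange only: max(7/3, 6.3/0.2) = 31.5 servings → $25.20.
sunflower seeds only: max(7/3, 6.3/2.5) = 2.52 servings → $0.88.
spinach only: max(7/2, 6.3/2.4) = 3.5 servings → $4.38.
orange + sunflower seeds: intersection lies outside the first quadrant.
orange + spinach with both tight: 0.6176 servings and 2.574 servings → $3.71.
sunflower seeds + spinach with both tight: 1.909 servings and 0.6364 servings → $1.46.
The minimum over all feasible corners is $0.88.

$0.88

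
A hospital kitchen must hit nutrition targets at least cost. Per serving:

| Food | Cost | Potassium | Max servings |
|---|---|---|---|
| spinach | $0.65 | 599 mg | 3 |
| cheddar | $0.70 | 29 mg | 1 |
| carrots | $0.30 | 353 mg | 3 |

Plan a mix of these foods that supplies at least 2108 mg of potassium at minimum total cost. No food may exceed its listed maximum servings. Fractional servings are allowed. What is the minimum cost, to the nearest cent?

$2.04

Cost per mg of potassium: carrots $0.0008, spinach $0.0011, cheddar $0.0241.
Take 3 servings of carrots: +1059.0 mg potassium for $0.90 (total $0.90, still need 1049.0 mg).
Take 1.751 servings of spinach: +1049.0 mg potassium for $1.14 (total $2.04, still need 0.0 mg).
Filling from the cheapest source first is optimal under one linear minimum: $2.04.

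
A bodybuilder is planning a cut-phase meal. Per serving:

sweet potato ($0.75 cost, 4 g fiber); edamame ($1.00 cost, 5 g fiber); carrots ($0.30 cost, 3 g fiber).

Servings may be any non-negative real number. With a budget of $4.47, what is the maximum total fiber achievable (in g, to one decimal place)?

44.7 g

Fiber per dollar: carrots 10, sweet potato 5.333, edamame 5.
With no serving limits, spend the whole cost allowance on carrots: $4.47 / $0.30 × 3 g = 44.7 g.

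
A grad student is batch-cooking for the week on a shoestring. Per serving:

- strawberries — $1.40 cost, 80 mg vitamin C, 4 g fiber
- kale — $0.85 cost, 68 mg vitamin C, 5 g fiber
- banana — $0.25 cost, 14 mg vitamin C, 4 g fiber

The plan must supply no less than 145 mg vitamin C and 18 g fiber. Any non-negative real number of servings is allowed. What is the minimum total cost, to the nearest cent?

$2.00

The cheapest plan sits at a corner of the feasible region — with two constraints it uses at most two foods.
strawberries only: max(145/80, 18/4) = 4.5 servings → $6.30.
kale only: max(145/68, 18/5) = 3.6 servings → $3.06.
banana only: max(145/14, 18/4) = 10.36 servings → $2.59.
strawberries + kale: intersection lies outside the first quadrant.
strawberries + banana with both tight: 1.242 servings and 3.258 servings → $2.55.
kale + banana with both tight: 1.624 servings and 2.47 servings → $2.00.
So the least-cost plan costs $2.00.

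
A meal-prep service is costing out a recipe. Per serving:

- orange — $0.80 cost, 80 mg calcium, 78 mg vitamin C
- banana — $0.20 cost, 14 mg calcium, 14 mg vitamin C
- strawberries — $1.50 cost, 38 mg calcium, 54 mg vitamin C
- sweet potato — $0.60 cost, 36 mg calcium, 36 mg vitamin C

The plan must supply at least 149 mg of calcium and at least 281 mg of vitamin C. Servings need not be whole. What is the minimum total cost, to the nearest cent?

$2.88

An LP optimum is at a vertex; with two nutrient constraints at most two foods are used. Check each candidate.
orange only: max(149/80, 281/78) = 3.603 servings → $2.88.
banana only: max(149/14, 281/14) = 20.07 servings → $4.01.
strawberries only: max(149/38, 281/54) = 5.204 servings → $7.81.
sweet potato only: max(149/36, 281/36) = 7.806 servings → $4.68.
orange + banana: the both-tight solution has a negative serving — not a feasible corner.
orange + strawberries: the both-tight solution has a negative serving — not a feasible corner.
orange + sweet potato: intersection lies outside the first quadrant.
banana + strawberries: intersection lies outside the first quadrant.
banana + sweet potato (both tight): parallel constraints — no distinct corner.
strawberries + sweet potato: intersection lies outside the first quadrant.
So the least-cost plan costs $2.88.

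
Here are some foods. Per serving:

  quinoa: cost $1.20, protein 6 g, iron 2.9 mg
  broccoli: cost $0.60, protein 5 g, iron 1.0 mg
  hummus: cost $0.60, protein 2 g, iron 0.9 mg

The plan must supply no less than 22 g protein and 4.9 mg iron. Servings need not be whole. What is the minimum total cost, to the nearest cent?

For a min-cost LP with two ≥-constraints, a basic feasible solution has at most two positive variables.
quinoa only: max(22/6, 4.9/2.9) = 3.667 servings → $4.40.
broccoli only: max(22/5, 4.9/1.0) = 4.9 servings → $2.94.
hummus only: max(22/2, 4.9/0.9) = 11 servings → $6.60.
quinoa + broccoli with both tight: 0.2941 servings and 4.047 servings → $2.78.
quinoa + hummus with both targets exact would need a negative amount; discard.
broccoli + hummus with both tight: 4 servings and 1 serving → $3.00.
Cheapest feasible corner: $2.78.

$2.78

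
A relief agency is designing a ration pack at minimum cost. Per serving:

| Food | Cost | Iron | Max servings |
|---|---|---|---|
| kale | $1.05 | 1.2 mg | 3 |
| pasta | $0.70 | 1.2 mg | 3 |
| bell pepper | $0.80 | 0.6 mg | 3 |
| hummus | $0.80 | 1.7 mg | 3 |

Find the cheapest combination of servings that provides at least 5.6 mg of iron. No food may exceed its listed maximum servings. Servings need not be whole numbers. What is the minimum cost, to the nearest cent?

$2.69

Cost per mg of iron: hummus $0.4706, pasta $0.5833, kale $0.8750, bell pepper $1.3333.
Take 3 servings of hummus: +5.1 mg iron for $2.40 (total $2.40, still need 0.5 mg).
Take 0.4167 servings of pasta: +0.5 mg iron for $0.29 (total $2.69, still need 0.0 mg).
Greedy by cheapest-per-mg is optimal for a single linear constraint, so the minimum cost is $2.69.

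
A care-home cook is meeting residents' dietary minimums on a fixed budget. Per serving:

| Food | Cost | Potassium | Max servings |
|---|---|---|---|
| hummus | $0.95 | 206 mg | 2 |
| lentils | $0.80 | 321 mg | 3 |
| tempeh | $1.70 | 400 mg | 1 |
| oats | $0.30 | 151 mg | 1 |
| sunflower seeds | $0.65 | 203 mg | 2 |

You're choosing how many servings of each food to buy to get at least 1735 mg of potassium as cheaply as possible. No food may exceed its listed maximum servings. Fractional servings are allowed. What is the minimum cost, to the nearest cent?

$4.91

Cost per mg of potassium: oats $0.0020, lentils $0.0025, sunflower seeds $0.0032, tempeh $0.0043, hummus $0.0046.
Take 1 serving of oats: +151.0 mg potassium for $0.30 (total $0.30, still need 1584.0 mg).
Take 3 servings of lentils: +963.0 mg potassium for $2.40 (total $2.70, still need 621.0 mg).
Take 2 servings of sunflower seeds: +406.0 mg potassium for $1.30 (total $4.00, still need 215.0 mg).
Take 0.5375 servings of tempeh: +215.0 mg potassium for $0.91 (total $4.91, still need 0.0 mg).
Filling from the cheapest source first is optimal under one linear minimum: $4.91.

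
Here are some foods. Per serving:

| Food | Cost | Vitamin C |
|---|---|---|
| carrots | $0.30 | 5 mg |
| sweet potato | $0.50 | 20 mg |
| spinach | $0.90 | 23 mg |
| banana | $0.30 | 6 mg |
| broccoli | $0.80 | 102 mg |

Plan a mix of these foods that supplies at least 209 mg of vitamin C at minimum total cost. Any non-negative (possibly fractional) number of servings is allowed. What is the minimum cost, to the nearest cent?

$1.64

Cost per mg of vitamin C: broccoli $0.0078, sweet potato $0.0250, spinach $0.0391, banana $0.0500, carrots $0.0600.
With no serving limits, use only broccoli: 209 mg / 102 mg = 2.049 servings × $0.80 = $1.64.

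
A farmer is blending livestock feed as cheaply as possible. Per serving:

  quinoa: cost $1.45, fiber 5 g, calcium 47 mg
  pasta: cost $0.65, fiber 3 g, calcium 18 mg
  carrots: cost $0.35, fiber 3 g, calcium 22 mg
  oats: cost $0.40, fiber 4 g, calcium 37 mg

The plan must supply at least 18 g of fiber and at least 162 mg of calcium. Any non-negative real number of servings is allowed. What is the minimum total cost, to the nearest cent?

Compare the cost at each extreme point of the feasible region.
quinoa only: max(18/5, 162/47) = 3.6 servings → $5.22.
pasta only: max(18/3, 162/18) = 9 servings → $5.85.
carrots only: max(18/3, 162/22) = 7.364 servings → $2.58.
oats only: max(18/4, 162/37) = 4.5 servings → $1.80.
quinoa + pasta with both tight: 3.176 servings and 0.7059 servings → $5.06.
quinoa + carrots with both tight: 2.903 servings and 1.161 servings → $4.62.
quinoa + oats: intersection lies outside the first quadrant.
pasta + carrots: the both-tight solution has a negative serving — not a feasible corner.
pasta + oats with both tight: 0.4615 servings and 4.154 servings → $1.96.
carrots + oats with both tight: 0.7826 servings and 3.913 servings → $1.84.
So the least-cost plan costs $1.80.

$1.80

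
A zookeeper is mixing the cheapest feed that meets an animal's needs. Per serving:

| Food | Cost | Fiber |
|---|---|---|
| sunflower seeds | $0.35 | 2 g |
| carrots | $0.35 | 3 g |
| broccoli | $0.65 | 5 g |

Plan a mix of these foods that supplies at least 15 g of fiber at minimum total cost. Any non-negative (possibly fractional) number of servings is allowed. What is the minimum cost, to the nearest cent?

$1.75

Cost per g of fiber: carrots $0.1167, broccoli $0.1300, sunflower seeds $0.1750.
With no serving limits, use only carrots: 15 g / 3 g = 5 servings × $0.35 = $1.75.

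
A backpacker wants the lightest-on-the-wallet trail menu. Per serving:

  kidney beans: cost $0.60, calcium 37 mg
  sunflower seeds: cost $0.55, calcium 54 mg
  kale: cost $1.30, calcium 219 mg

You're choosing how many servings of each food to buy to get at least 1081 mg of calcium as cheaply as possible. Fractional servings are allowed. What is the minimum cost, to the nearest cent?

$6.42

Cost per mg of calcium: kale $0.0059, sunflower seeds $0.0102, kidney beans $0.0162.
With no serving limits, use only kale: 1081 mg / 219 mg = 4.936 servings × $1.30 = $6.42.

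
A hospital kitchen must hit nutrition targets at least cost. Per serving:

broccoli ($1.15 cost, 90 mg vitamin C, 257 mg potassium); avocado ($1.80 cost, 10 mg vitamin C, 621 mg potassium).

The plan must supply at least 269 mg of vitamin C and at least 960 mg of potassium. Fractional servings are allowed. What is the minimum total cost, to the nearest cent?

$3.98

broccoli only: max(269/90, 960/257) = 3.735 servings → $4.30.
avocado only: max(269/10, 960/621) = 26.9 servings → $48.42.
broccoli + avocado with both tight: 2.953 servings and 0.3238 servings → $3.98.
So the least-cost plan costs $3.98.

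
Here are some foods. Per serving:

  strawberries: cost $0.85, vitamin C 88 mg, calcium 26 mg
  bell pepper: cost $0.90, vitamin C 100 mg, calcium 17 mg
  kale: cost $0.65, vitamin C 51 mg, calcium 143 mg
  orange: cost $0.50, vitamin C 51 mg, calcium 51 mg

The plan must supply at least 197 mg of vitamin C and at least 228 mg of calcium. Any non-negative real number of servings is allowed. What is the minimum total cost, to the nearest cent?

$1.98

For a min-cost LP with two ≥-constraints, a basic feasible solution has at most two positive variables.
strawberries only: max(197/88, 228/26) = 8.769 servings → $7.45.
bell pepper only: max(197/100, 228/17) = 13.41 servings → $12.07.
kale only: max(197/51, 228/143) = 3.863 servings → $2.51.
orange only: max(197/51, 228/51) = 4.471 servings → $2.24.
strawberries + bell pepper with both targets exact would need a negative amount; discard.
strawberries + kale with both tight: 1.469 servings and 1.327 servings → $2.11.
strawberries + orange: the both-tight solution has a negative serving — not a feasible corner.
bell pepper + kale with both tight: 1.232 servings and 1.448 servings → $2.05.
bell pepper + orange: the both-tight solution has a negative serving — not a feasible corner.
kale + orange with both tight: 0.337 servings and 3.526 servings → $1.98.
Cheapest feasible corner: $1.98.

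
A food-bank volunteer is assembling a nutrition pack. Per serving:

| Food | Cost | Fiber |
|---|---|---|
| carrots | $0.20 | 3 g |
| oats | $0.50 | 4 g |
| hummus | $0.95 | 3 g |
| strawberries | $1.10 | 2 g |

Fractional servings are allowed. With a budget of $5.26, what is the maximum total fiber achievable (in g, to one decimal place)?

78.9 g

Fiber per dollar: carrots 15, oats 8, hummus 3.158, strawberries 1.818.
With no serving limits, spend the whole cost allowance on carrots: $5.26 / $0.20 × 3 g = 78.9 g.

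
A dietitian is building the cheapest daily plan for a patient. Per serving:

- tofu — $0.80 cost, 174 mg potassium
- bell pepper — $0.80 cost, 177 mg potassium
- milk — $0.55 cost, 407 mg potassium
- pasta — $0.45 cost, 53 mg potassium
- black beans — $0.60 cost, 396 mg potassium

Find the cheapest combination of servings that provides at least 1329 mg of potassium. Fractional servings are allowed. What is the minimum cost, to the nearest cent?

$1.80

Cost per mg of potassium: milk $0.0014, black beans $0.0015, bell pepper $0.0045, tofu $0.0046, pasta $0.0085.
With no serving limits, use only milk: 1329 mg / 407 mg = 3.265 servings × $0.55 = $1.80.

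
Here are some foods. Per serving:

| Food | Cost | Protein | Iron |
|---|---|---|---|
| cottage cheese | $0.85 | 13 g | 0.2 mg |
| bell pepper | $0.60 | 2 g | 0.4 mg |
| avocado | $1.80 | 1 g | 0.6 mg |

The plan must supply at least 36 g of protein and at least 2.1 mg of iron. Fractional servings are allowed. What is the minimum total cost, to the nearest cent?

cottage cheese only: max(36/13, 2.1/0.2) = 10.5 servings → $8.93.
bell pepper only: max(36/2, 2.1/0.4) = 18 servings → $10.80.
avocado only: max(36/1, 2.1/0.6) = 36 servings → $64.80.
cottage cheese + bell pepper with both tight: 2.125 servings and 4.188 servings → $4.32.
cottage cheese + avocado with both tight: 2.566 servings and 2.645 servings → $6.94.
bell pepper + avocado with both targets exact would need a negative amount; discard.
The minimum over all feasible corners is $4.32.

$4.32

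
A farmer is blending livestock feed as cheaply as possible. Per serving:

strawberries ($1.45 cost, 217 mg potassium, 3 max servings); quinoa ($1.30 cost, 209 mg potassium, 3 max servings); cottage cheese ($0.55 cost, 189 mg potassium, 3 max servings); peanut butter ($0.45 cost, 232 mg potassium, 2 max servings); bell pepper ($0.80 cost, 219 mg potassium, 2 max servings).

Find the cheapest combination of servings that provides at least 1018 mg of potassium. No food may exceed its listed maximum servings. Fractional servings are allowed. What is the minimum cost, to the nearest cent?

$2.51

Cost per mg of potassium: peanut butter $0.0019, cottage cheese $0.0029, bell pepper $0.0037, quinoa $0.0062, strawberries $0.0067.
Take 2 servings of peanut butter: +464.0 mg potassium for $0.90 (total $0.90, still need 554.0 mg).
Take 2.931 servings of cottage cheese: +554.0 mg potassium for $1.61 (total $2.51, still need 0.0 mg).
Filling from the cheapest source first is optimal under one linear minimum: $2.51.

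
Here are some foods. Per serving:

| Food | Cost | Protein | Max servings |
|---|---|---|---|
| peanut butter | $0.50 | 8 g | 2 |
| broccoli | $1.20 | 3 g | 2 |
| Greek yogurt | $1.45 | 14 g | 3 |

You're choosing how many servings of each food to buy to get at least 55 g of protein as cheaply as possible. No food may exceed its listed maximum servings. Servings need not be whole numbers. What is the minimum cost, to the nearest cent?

$5.04

Cost per g of protein: peanut butter $0.0625, Greek yogurt $0.1036, broccoli $0.4000.
Take 2 servings of peanut butter: +16.0 g protein for $1.00 (total $1.00, still need 39.0 g).
Take 2.786 servings of Greek yogurt: +39.0 g protein for $4.04 (total $5.04, still need 0.0 g).
Greedy by cheapest-per-g is optimal for a single linear constraint, so the minimum cost is $5.04.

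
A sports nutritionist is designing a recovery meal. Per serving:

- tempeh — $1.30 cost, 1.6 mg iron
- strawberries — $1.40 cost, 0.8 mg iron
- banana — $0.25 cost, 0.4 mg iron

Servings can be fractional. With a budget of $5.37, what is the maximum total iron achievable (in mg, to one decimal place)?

Iron per dollar: banana 1.6, tempeh 1.231, strawberries 0.5714.
With no serving limits, spend the whole cost allowance on banana: $5.37 / $0.25 × 0.4 mg = 8.6 mg.

8.6 mg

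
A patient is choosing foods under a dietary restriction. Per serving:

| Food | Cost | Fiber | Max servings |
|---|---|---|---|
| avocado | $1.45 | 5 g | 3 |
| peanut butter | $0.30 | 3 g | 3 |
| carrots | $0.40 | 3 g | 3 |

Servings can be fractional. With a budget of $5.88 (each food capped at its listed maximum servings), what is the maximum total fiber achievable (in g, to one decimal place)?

Fiber per dollar: peanut butter 10, carrots 7.5, avocado 3.448.
Take 3 servings of peanut butter: spends $0.90, +9.0 g fiber (running total 9.0 g).
Take 3 servings of carrots: spends $1.20, +9.0 g fiber (running total 18.0 g).
Take 2.607 servings of avocado: spends $3.78, +13.0 g fiber (running total 31.0 g).
Filling greedily by fiber-per-dollar is optimal for one linear limit, giving 31.0 g.

31.0 g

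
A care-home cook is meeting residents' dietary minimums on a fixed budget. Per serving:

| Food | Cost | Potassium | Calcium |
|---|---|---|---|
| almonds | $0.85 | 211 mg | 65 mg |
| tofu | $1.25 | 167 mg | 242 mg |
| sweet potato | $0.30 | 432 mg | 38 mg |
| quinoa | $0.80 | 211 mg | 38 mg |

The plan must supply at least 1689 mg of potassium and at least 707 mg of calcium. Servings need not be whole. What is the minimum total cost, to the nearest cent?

The cheapest plan sits at a corner of the feasible region — with two constraints it uses at most two foods.
almonds only: max(1689/211, 707/65) = 10.88 servings → $9.25.
tofu only: max(1689/167, 707/242) = 10.11 servings → $12.64.
sweet potato only: max(1689/432, 707/38) = 18.61 servings → $5.58.
quinoa only: max(1689/211, 707/38) = 18.61 servings → $14.88.
almonds + tofu with both tight: 7.229 servings and 0.9797 servings → $7.37.
almonds + sweet potato: the both-tight solution has a negative serving — not a feasible corner.
almonds + quinoa: the both-tight solution has a negative serving — not a feasible corner.
tofu + sweet potato with both tight: 2.457 servings and 2.96 servings → $3.96.
tofu + quinoa with both tight: 1.901 servings and 6.5 servings → $7.58.
sweet potato + quinoa: the both-tight solution has a negative serving — not a feasible corner.
The minimum over all feasible corners is $3.96.

$3.96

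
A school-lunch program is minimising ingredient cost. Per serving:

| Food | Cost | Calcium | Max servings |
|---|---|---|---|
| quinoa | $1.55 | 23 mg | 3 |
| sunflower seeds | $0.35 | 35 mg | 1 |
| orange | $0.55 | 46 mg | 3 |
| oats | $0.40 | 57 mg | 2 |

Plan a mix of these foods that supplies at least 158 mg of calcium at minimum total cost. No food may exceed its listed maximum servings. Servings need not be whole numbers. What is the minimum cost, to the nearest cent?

$1.26

Cost per mg of calcium: oats $0.0070, sunflower seeds $0.0100, orange $0.0120, quinoa $0.0674.
Take 2 servings of oats: +114.0 mg calcium for $0.80 (total $0.80, still need 44.0 mg).
Take 1 serving of sunflower seeds: +35.0 mg calcium for $0.35 (total $1.15, still need 9.0 mg).
Take 0.1957 servings of orange: +9.0 mg calcium for $0.11 (total $1.26, still need 0.0 mg).
Greedy by cheapest-per-mg is optimal for a single linear constraint, so the minimum cost is $1.26.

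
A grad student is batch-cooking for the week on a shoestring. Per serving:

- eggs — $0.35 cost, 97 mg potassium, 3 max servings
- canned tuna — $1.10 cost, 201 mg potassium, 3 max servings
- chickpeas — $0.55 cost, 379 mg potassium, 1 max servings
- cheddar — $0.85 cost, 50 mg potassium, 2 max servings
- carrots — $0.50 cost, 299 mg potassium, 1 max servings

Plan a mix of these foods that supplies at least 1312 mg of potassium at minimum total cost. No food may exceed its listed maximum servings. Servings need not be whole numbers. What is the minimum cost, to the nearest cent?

$3.98

Cost per mg of potassium: chickpeas $0.0015, carrots $0.0017, eggs $0.0036, canned tuna $0.0055, cheddar $0.0170.
Take 1 serving of chickpeas: +379.0 mg potassium for $0.55 (total $0.55, still need 933.0 mg).
Take 1 serving of carrots: +299.0 mg potassium for $0.50 (total $1.05, still need 634.0 mg).
Take 3 servings of eggs: +291.0 mg potassium for $1.05 (total $2.10, still need 343.0 mg).
Take 1.706 servings of canned tuna: +343.0 mg potassium for $1.88 (total $3.98, still need 0.0 mg).
Filling from the cheapest source first is optimal under one linear minimum: $3.98.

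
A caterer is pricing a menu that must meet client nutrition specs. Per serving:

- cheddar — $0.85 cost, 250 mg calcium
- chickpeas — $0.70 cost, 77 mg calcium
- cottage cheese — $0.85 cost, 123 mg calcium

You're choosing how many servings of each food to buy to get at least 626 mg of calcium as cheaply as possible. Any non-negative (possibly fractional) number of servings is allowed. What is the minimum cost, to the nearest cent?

$2.13

Cost per mg of calcium: cheddar $0.0034, cottage cheese $0.0069, chickpeas $0.0091.
With no serving limits, use only cheddar: 626 mg / 250 mg = 2.504 servings × $0.85 = $2.13.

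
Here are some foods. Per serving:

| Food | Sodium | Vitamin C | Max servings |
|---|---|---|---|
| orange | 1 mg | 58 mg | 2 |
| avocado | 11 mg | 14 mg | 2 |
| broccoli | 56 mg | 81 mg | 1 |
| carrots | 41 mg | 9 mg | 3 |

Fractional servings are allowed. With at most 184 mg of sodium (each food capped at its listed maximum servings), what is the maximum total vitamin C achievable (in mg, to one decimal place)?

Vitamin C per mg sodium: orange 58, broccoli 1.446, avocado 1.273, carrots 0.2195.
Take 2 servings of orange: uses 2 mg sodium, +116.0 mg vitamin C (running total 116.0 mg).
Take 1 serving of broccoli: uses 56 mg sodium, +81.0 mg vitamin C (running total 197.0 mg).
Take 2 servings of avocado: uses 22 mg sodium, +28.0 mg vitamin C (running total 225.0 mg).
Take 2.537 servings of carrots: uses 104 mg sodium, +22.8 mg vitamin C (running total 247.8 mg).
Filling greedily by vitamin C-per-mg sodium is optimal for one linear limit, giving 247.8 mg.

247.8 mg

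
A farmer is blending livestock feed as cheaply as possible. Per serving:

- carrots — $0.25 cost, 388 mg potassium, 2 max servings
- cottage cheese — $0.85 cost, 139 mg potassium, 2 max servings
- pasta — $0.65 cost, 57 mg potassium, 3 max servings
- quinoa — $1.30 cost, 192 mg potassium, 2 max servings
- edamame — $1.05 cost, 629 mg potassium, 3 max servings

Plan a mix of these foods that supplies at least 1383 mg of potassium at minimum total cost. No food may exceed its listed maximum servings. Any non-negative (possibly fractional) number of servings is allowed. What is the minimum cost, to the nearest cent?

Cost per mg of potassium: carrots $0.0006, edamame $0.0017, cottage cheese $0.0061, quinoa $0.0068, pasta $0.0114.
Take 2 servings of carrots: +776.0 mg potassium for $0.50 (total $0.50, still need 607.0 mg).
Take 0.965 servings of edamame: +607.0 mg potassium for $1.01 (total $1.51, still need 0.0 mg).
Filling from the cheapest source first is optimal under one linear minimum: $1.51.

$1.51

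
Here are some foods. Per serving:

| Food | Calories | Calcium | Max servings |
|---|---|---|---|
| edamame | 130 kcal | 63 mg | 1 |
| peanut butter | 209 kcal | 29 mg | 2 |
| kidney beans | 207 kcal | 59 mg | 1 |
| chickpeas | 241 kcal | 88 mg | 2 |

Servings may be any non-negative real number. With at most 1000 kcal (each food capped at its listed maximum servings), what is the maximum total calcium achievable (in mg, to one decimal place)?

Calcium per kcal: edamame 0.4846, chickpeas 0.3651, kidney beans 0.285, peanut butter 0.1388.
Take 1 serving of edamame: uses 130 kcal, +63.0 mg calcium (running total 63.0 mg).
Take 2 servings of chickpeas: uses 482 kcal, +176.0 mg calcium (running total 239.0 mg).
Take 1 serving of kidney beans: uses 207 kcal, +59.0 mg calcium (running total 298.0 mg).
Take 0.866 servings of peanut butter: uses 181 kcal, +25.1 mg calcium (running total 323.1 mg).
Filling greedily by calcium-per-kcal is optimal for one linear limit, giving 323.1 mg.

323.1 mg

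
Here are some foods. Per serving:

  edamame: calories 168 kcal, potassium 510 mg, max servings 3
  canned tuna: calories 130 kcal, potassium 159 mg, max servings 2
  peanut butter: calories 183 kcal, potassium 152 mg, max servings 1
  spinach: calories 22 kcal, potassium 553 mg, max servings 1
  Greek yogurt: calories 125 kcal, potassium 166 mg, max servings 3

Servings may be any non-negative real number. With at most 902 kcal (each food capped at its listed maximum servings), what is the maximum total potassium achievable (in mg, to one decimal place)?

Potassium per kcal: spinach 25.14, edamame 3.036, Greek yogurt 1.328, canned tuna 1.223, peanut butter 0.8306.
Take 1 serving of spinach: uses 22 kcal, +553.0 mg potassium (running total 553.0 mg).
Take 3 servings of edamame: uses 504 kcal, +1530.0 mg potassium (running total 2083.0 mg).
Take 3 servings of Greek yogurt: uses 375 kcal, +498.0 mg potassium (running total 2581.0 mg).
Take 0.007692 servings of canned tuna: uses 1 kcal, +1.2 mg potassium (running total 2582.2 mg).
Greedy by best ratio exhausts the calories allowance optimally: 2582.2 mg.

2582.2 mg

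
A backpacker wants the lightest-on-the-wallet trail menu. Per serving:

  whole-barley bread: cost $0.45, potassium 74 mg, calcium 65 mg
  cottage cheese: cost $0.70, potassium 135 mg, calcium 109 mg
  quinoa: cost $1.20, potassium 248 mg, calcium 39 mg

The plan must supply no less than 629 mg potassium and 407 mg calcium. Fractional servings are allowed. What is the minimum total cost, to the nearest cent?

Compare the cost at each extreme point of the feasible region.
whole-barley bread only: max(629/74, 407/65) = 8.5 servings → $3.83.
cottage cheese only: max(629/135, 407/109) = 4.659 servings → $3.26.
quinoa only: max(629/248, 407/39) = 10.44 servings → $12.52.
whole-barley bread + cottage cheese: the both-tight solution has a negative serving — not a feasible corner.
whole-barley bread + quinoa with both tight: 5.773 servings and 0.8136 servings → $3.57.
cottage cheese + quinoa with both tight: 3.51 servings and 0.6255 servings → $3.21.
Cheapest feasible corner: $3.21.

$3.21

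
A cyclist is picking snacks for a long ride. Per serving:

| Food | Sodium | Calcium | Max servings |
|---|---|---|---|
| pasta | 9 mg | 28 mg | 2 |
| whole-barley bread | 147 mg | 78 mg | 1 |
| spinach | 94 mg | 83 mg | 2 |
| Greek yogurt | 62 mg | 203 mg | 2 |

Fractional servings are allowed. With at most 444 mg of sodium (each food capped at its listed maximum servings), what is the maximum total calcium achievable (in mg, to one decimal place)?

Calcium per mg sodium: Greek yogurt 3.274, pasta 3.111, spinach 0.883, whole-barley bread 0.5306.
Take 2 servings of Greek yogurt: uses 124 mg sodium, +406.0 mg calcium (running total 406.0 mg).
Take 2 servings of pasta: uses 18 mg sodium, +56.0 mg calcium (running total 462.0 mg).
Take 2 servings of spinach: uses 188 mg sodium, +166.0 mg calcium (running total 628.0 mg).
Take 0.7755 servings of whole-barley bread: uses 114 mg sodium, +60.5 mg calcium (running total 688.5 mg).
Filling greedily by calcium-per-mg sodium is optimal for one linear limit, giving 688.5 mg.

688.5 mg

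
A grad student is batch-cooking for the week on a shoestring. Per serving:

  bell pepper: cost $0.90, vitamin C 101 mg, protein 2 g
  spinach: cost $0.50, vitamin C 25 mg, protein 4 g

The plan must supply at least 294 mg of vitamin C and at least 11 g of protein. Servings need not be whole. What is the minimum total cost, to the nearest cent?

A basic optimal solution has at most two foods positive. Try each food alone and each pair with both targets met exactly.
bell pepper only: max(294/101, 11/2) = 5.5 servings → $4.95.
spinach only: max(294/25, 11/4) = 11.76 servings → $5.88.
bell pepper + spinach with both tight: 2.545 servings and 1.477 servings → $3.03.
Cheapest feasible corner: $3.03.

$3.03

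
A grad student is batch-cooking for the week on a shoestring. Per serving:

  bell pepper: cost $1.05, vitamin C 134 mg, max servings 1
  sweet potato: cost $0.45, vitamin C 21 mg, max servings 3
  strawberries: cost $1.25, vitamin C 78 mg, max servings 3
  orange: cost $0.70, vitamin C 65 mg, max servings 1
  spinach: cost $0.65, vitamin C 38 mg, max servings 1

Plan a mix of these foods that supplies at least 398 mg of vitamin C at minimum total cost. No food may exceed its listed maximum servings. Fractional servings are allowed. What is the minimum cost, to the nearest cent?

$4.94

Cost per mg of vitamin C: bell pepper $0.0078, orange $0.0108, strawberries $0.0160, spinach $0.0171, sweet potato $0.0214.
Take 1 serving of bell pepper: +134.0 mg vitamin C for $1.05 (total $1.05, still need 264.0 mg).
Take 1 serving of orange: +65.0 mg vitamin C for $0.70 (total $1.75, still need 199.0 mg).
Take 2.551 servings of strawberries: +199.0 mg vitamin C for $3.19 (total $4.94, still need 0.0 mg).
Filling from the cheapest source first is optimal under one linear minimum: $4.94.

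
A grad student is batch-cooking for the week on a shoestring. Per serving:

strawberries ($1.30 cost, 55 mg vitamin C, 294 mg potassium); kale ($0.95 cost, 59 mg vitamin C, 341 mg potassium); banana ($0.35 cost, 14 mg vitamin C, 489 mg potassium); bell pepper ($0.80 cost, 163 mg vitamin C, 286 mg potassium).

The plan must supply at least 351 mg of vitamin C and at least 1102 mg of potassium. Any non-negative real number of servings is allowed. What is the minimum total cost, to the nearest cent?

At the optimum either one food covers both requirements or two foods hit both targets exactly; no other combination can be cheaper.
strawberries only: max(351/55, 1102/294) = 6.382 servings → $8.30.
kale only: max(351/59, 1102/341) = 5.949 servings → $5.65.
banana only: max(351/14, 1102/489) = 25.07 servings → $8.78.
bell pepper only: max(351/163, 1102/286) = 3.853 servings → $3.08.
strawberries + kale: intersection lies outside the first quadrant.
strawberries + banana: the both-tight solution has a negative serving — not a feasible corner.
strawberries + bell pepper with both tight: 2.461 servings and 1.323 servings → $4.26.
kale + banana: intersection lies outside the first quadrant.
kale + bell pepper with both tight: 2.047 servings and 1.412 servings → $3.07.
banana + bell pepper with both tight: 1.047 servings and 2.063 servings → $2.02.
So the least-cost plan costs $2.02.

$2.02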